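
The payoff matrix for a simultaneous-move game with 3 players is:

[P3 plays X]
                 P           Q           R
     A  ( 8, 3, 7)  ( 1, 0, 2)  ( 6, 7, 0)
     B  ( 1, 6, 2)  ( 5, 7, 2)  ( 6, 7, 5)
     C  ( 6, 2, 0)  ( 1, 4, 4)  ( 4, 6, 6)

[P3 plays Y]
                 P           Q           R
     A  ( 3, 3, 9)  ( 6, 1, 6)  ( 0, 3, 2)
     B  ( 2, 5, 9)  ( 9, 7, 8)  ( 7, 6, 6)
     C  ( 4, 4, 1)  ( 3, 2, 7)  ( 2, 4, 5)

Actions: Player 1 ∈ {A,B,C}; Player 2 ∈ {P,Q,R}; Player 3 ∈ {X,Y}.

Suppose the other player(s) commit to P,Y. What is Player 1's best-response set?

BR_1 = {C}

u_1(A vs P,Y) = 3
u_1(B vs P,Y) = 2
u_1(C vs P,Y) = 4
max payoff 4 at {C}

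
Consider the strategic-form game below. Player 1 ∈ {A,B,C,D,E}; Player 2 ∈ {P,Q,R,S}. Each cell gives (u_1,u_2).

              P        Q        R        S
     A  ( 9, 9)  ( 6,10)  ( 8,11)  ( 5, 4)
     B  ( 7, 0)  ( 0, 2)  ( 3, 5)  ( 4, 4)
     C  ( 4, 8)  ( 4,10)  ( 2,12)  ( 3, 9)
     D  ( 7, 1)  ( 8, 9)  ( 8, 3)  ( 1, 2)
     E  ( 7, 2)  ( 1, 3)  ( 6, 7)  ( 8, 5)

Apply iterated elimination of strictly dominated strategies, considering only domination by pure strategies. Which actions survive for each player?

P1 drop B (A beats it: P:9>7 Q:6>0 R:8>3 S:5>4)
P1 drop C (A beats it: P:9>4 Q:6>4 R:8>2 S:5>3)
P2 drop P (Q beats it: A:10>9 D:9>1 E:3>2)
P2 drop S (R beats it: A:11>4 D:3>2 E:7>5)
P1 drop E (A beats it: Q:6>1 R:8>6)
P1→{A,D} P2→{Q,R}

Remaining: P1:{A,D} P2:{Q,R}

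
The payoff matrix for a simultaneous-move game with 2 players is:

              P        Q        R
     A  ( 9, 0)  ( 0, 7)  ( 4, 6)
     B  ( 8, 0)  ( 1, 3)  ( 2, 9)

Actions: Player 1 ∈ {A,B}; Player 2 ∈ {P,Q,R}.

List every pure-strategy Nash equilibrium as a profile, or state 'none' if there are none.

(A,P): not NE [P2→Q gives 7>0]
(A,Q): not NE [P1→B gives 1>0]
(A,R): not NE [P2→Q gives 7>6]
(B,P): not NE [P1→A gives 9>8; P2→R gives 9>0]
(B,Q): not NE [P2→R gives 9>3]
(B,R): not NE [P1→A gives 4>2]

No pure NE.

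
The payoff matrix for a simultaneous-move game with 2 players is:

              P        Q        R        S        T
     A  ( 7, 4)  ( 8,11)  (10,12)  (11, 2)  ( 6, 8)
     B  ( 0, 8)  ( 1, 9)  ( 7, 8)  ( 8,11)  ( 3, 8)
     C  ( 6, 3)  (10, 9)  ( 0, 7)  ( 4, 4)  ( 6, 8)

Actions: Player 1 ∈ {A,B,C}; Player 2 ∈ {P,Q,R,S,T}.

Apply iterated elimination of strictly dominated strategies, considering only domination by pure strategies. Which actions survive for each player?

P1 drop B (A beats it: P:7>0 Q:8>1 R:10>7 S:11>8 T:6>3)
P2 drop P (Q beats it: A:11>4 C:9>3)
P2 drop S (Q beats it: A:11>2 C:9>4)
P2 drop T (Q beats it: A:11>8 C:9>8)
P1→{A,C} P2→{Q,R}

Survivors P1:{A,C} P2:{Q,R}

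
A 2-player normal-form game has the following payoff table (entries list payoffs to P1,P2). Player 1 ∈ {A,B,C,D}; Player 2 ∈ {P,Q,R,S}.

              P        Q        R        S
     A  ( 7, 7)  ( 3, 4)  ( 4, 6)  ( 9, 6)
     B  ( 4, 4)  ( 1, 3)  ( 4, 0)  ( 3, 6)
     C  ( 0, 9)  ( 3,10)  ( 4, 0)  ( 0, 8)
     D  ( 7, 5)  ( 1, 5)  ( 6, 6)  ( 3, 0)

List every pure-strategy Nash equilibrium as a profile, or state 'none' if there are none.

(A,P): NE
(A,Q): not NE [P2→P gives 7>4]
(A,R): not NE [P1→D gives 6>4; P2→P gives 7>6]
(A,S): not NE [P2→P gives 7>6]
(B,P): not NE [P1→D gives 7>4; P2→S gives 6>4]
(B,Q): not NE [P1→C gives 3>1; P2→S gives 6>3]
(B,R): not NE [P1→D gives 6>4; P2→S gives 6>0]
(B,S): not NE [P1→A gives 9>3]
(C,P): not NE [P1→D gives 7>0; P2→Q gives 10>9]
(C,Q): NE
(C,R): not NE [P1→D gives 6>4; P2→Q gives 10>0]
(C,S): not NE [P1→A gives 9>0; P2→Q gives 10>8]
(D,P): not NE [P2→R gives 6>5]
(D,Q): not NE [P1→C gives 3>1; P2→R gives 6>5]
(D,R): NE
(D,S): not NE [P1→A gives 9>3; P2→R gives 6>0]

Nash profiles: (A,P), (C,Q), (D,R)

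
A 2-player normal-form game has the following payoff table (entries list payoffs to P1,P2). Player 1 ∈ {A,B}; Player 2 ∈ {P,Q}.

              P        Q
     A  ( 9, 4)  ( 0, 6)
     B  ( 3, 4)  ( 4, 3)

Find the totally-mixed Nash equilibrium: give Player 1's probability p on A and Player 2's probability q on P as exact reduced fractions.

P1 indiff ⇒ q·9+(1-q)·0 = q·3+(1-q)·4 ⇒ q(6) = (1-q)(4) ⇒ q = 2/5
P2 indiff ⇒ p·4+(1-p)·4 = p·6+(1-p)·3 ⇒ p(-2) = (1-p)(-1) ⇒ p = 1/3

p=1/3, q=2/5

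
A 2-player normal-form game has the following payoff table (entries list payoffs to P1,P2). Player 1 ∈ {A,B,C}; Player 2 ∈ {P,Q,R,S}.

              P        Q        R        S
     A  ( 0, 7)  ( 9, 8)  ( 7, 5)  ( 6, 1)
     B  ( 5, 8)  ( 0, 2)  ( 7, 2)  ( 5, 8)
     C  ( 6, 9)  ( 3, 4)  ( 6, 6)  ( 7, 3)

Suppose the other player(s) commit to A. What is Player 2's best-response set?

u_2(P vs A) = 7
u_2(Q vs A) = 8
u_2(R vs A) = 5
u_2(S vs A) = 1
max payoff 8 at {Q}

P2 best: {Q}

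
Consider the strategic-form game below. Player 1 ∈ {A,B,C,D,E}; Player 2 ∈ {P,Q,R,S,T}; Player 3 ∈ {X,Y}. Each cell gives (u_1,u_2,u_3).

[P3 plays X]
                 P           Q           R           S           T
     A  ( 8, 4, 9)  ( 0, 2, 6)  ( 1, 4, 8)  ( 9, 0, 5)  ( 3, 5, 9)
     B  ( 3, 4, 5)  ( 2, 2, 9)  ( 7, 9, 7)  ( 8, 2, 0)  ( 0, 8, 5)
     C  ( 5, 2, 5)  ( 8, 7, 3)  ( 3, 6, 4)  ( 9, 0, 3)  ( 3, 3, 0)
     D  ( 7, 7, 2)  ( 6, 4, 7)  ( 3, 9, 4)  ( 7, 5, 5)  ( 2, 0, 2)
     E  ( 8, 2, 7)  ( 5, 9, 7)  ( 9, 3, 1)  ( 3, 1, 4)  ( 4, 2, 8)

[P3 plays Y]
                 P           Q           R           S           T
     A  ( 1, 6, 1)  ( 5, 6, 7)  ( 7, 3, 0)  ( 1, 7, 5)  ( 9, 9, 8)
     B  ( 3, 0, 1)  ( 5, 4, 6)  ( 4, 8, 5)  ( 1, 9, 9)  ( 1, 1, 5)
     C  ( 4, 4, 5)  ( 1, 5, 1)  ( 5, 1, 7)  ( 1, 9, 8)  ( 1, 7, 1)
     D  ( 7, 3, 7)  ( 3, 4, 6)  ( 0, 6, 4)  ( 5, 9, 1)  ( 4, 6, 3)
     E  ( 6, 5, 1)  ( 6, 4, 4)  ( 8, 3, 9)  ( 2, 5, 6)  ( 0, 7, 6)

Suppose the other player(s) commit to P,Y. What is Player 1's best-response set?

argmax u_1 = {D}

u_1(A vs P,Y) = 1
u_1(B vs P,Y) = 3
u_1(C vs P,Y) = 4
u_1(D vs P,Y) = 7
u_1(E vs P,Y) = 6
max payoff 7 at {D}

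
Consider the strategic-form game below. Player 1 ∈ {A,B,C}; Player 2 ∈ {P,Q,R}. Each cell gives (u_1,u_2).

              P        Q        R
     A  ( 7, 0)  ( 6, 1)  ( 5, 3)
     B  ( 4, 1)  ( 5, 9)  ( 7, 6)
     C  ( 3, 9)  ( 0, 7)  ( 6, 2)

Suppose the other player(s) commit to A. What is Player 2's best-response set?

u_2(P vs A) = 0
u_2(Q vs A) = 1
u_2(R vs A) = 3
max payoff 3 at {R}

P2 best: {R}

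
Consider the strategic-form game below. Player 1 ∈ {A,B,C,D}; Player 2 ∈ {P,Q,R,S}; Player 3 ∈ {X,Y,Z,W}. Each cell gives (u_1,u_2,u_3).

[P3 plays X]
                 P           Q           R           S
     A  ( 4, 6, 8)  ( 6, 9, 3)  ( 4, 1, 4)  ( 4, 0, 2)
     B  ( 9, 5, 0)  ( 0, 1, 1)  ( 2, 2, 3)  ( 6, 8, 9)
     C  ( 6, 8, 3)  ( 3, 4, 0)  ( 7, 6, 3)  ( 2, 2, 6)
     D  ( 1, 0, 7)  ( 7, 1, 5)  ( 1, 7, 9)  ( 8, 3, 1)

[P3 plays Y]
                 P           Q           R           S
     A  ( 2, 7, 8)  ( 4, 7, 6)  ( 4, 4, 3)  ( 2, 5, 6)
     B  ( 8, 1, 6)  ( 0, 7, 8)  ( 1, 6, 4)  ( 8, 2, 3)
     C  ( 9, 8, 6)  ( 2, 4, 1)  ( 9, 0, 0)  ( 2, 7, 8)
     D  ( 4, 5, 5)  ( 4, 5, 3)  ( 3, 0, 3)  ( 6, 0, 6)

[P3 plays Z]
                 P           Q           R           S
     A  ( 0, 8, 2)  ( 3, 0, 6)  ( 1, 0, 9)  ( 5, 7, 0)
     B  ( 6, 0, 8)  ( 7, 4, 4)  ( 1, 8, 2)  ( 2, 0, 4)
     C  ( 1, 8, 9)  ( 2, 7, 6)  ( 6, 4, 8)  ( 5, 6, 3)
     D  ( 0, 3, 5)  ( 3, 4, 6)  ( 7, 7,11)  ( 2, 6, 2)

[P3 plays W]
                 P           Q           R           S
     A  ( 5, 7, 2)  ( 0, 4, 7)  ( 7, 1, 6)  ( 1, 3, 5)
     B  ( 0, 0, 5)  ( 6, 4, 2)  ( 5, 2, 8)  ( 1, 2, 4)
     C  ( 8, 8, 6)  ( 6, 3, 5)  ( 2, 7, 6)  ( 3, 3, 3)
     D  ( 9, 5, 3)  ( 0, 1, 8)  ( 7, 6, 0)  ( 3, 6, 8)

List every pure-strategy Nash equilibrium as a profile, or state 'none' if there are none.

NE set: (D,R,Z), (D,S,W)

(A,P,X): not NE [P1→B gives 9>4; P2→Q gives 9>6]
(A,P,Y): not NE [P1→C gives 9>2]
(A,P,Z): not NE [P1→B gives 6>0; P3→Y gives 8>2]
(A,P,W): not NE [P1→D gives 9>5; P3→Y gives 8>2]
(A,Q,X): not NE [P1→D gives 7>6; P3→W gives 7>3]
(A,Q,Y): not NE [P3→W gives 7>6]
(A,Q,Z): not NE [P1→B gives 7>3; P2→P gives 8>0; P3→W gives 7>6]
(A,Q,W): not NE [P1→C gives 6>0; P2→P gives 7>4]
(A,R,X): not NE [P1→C gives 7>4; P2→Q gives 9>1; P3→Z gives 9>4]
(A,R,Y): not NE [P1→C gives 9>4; P2→Q gives 7>4; P3→Z gives 9>3]
(A,R,Z): not NE [P1→D gives 7>1; P2→P gives 8>0]
(A,R,W): not NE [P2→P gives 7>1; P3→Z gives 9>6]
(A,S,X): not NE [P1→D gives 8>4; P2→Q gives 9>0; P3→Y gives 6>2]
(A,S,Y): not NE [P1→B gives 8>2; P2→Q gives 7>5]
(A,S,Z): not NE [P2→P gives 8>7; P3→Y gives 6>0]
(A,S,W): not NE [P1→D gives 3>1; P2→P gives 7>3; P3→Y gives 6>5]
(B,P,X): not NE [P2→S gives 8>5; P3→Z gives 8>0]
(B,P,Y): not NE [P1→C gives 9>8; P2→Q gives 7>1; P3→Z gives 8>6]
(B,P,Z): not NE [P2→R gives 8>0]
(B,P,W): not NE [P1→D gives 9>0; P2→Q gives 4>0; P3→Z gives 8>5]
(B,Q,X): not NE [P1→D gives 7>0; P2→S gives 8>1; P3→Y gives 8>1]
(B,Q,Y): not NE [P1→D gives 4>0]
(B,Q,Z): not NE [P2→R gives 8>4; P3→Y gives 8>4]
(B,Q,W): not NE [P3→Y gives 8>2]
(B,R,X): not NE [P1→C gives 7>2; P2→S gives 8>2; P3→W gives 8>3]
(B,R,Y): not NE [P1→C gives 9>1; P2→Q gives 7>6; P3→W gives 8>4]
(B,R,Z): not NE [P1→D gives 7>1; P3→W gives 8>2]
(B,R,W): not NE [P1→D gives 7>5; P2→Q gives 4>2]
(B,S,X): not NE [P1→D gives 8>6]
(B,S,Y): not NE [P2→Q gives 7>2; P3→X gives 9>3]
(B,S,Z): not NE [P1→C gives 5>2; P2→R gives 8>0; P3→X gives 9>4]
(B,S,W): not NE [P1→D gives 3>1; P2→Q gives 4>2; P3→X gives 9>4]
(C,P,X): not NE [P1→B gives 9>6; P3→Z gives 9>3]
(C,P,Y): not NE [P3→Z gives 9>6]
(C,P,Z): not NE [P1→B gives 6>1]
(C,P,W): not NE [P1→D gives 9>8; P3→Z gives 9>6]
(C,Q,X): not NE [P1→D gives 7>3; P2→P gives 8>4; P3→Z gives 6>0]
(C,Q,Y): not NE [P1→D gives 4>2; P2→P gives 8>4; P3→Z gives 6>1]
(C,Q,Z): not NE [P1→B gives 7>2; P2→P gives 8>7]
(C,Q,W): not NE [P2→P gives 8>3; P3→Z gives 6>5]
(C,R,X): not NE [P2→P gives 8>6; P3→Z gives 8>3]
(C,R,Y): not NE [P2→P gives 8>0; P3→Z gives 8>0]
(C,R,Z): not NE [P1→D gives 7>6; P2→P gives 8>4]
(C,R,W): not NE [P1→D gives 7>2; P2→P gives 8>7; P3→Z gives 8>6]
(C,S,X): not NE [P1→D gives 8>2; P2→P gives 8>2; P3→Y gives 8>6]
(C,S,Y): not NE [P1→B gives 8>2; P2→P gives 8>7]
(C,S,Z): not NE [P2→P gives 8>6; P3→Y gives 8>3]
(C,S,W): not NE [P2→P gives 8>3; P3→Y gives 8>3]
(D,P,X): not NE [P1→B gives 9>1; P2→R gives 7>0]
(D,P,Y): not NE [P1→C gives 9>4; P3→X gives 7>5]
(D,P,Z): not NE [P1→B gives 6>0; P2→R gives 7>3; P3→X gives 7>5]
(D,P,W): not NE [P2→S gives 6>5; P3→X gives 7>3]
(D,Q,X): not NE [P2→R gives 7>1; P3→W gives 8>5]
(D,Q,Y): not NE [P3→W gives 8>3]
(D,Q,Z): not NE [P1→B gives 7>3; P2→R gives 7>4; P3→W gives 8>6]
(D,Q,W): not NE [P1→C gives 6>0; P2→S gives 6>1]
(D,R,X): not NE [P1→C gives 7>1; P3→Z gives 11>9]
(D,R,Y): not NE [P1→C gives 9>3; P2→Q gives 5>0; P3→Z gives 11>3]
(D,R,Z): NE
(D,R,W): not NE [P3→Z gives 11>0]
(D,S,X): not NE [P2→R gives 7>3; P3→W gives 8>1]
(D,S,Y): not NE [P1→B gives 8>6; P2→Q gives 5>0; P3→W gives 8>6]
(D,S,Z): not NE [P1→C gives 5>2; P2→R gives 7>6; P3→W gives 8>2]
(D,S,W): NE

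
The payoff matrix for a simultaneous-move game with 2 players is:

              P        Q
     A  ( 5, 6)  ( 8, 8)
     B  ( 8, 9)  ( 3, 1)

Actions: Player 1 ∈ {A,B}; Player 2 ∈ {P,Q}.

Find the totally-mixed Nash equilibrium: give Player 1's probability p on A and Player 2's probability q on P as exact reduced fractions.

p=4/5, q=5/8

P1 indiff ⇒ q·5+(1-q)·8 = q·8+(1-q)·3 ⇒ q(-3) = (1-q)(-5) ⇒ q = 5/8
P2 indiff ⇒ p·6+(1-p)·9 = p·8+(1-p)·1 ⇒ p(-2) = (1-p)(-8) ⇒ p = 4/5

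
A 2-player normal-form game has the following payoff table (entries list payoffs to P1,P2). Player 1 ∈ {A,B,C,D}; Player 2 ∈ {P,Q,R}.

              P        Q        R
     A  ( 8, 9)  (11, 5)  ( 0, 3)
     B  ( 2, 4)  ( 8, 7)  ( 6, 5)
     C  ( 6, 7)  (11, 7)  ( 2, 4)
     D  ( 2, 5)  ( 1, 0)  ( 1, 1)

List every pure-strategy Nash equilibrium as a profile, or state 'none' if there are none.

(A,P): NE
(A,Q): not NE [P2→P gives 9>5]
(A,R): not NE [P1→B gives 6>0; P2→P gives 9>3]
(B,P): not NE [P1→A gives 8>2; P2→Q gives 7>4]
(B,Q): not NE [P1→C gives 11>8]
(B,R): not NE [P2→Q gives 7>5]
(C,P): not NE [P1→A gives 8>6]
(C,Q): NE
(C,R): not NE [P1→B gives 6>2; P2→Q gives 7>4]
(D,P): not NE [P1→A gives 8>2]
(D,Q): not NE [P1→C gives 11>1; P2→P gives 5>0]
(D,R): not NE [P1→B gives 6>1; P2→P gives 5>1]

PSNE = {(A,P), (C,Q)}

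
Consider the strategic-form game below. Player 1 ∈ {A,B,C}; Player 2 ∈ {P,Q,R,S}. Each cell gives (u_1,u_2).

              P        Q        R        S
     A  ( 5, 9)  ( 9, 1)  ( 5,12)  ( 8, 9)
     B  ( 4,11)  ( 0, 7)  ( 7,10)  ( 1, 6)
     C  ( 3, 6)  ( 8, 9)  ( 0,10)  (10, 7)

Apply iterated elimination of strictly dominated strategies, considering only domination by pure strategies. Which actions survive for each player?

P2 drop Q (R beats it: A:12>1 B:10>7 C:10>9)
P2 drop S (R beats it: A:12>9 B:10>6 C:10>7)
P1 drop C (A beats it: P:5>3 R:5>0)
P1→{A,B} P2→{P,R}

Survivors P1:{A,B} P2:{P,R}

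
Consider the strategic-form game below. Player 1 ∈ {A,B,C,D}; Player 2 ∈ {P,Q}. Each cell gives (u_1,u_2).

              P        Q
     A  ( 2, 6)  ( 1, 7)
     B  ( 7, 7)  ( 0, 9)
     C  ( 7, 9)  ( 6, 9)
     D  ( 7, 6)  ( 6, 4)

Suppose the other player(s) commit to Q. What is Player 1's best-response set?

argmax u_1 = {C,D}

u_1(A vs Q) = 1
u_1(B vs Q) = 0
u_1(C vs Q) = 6
u_1(D vs Q) = 6
max payoff 6 at {C,D}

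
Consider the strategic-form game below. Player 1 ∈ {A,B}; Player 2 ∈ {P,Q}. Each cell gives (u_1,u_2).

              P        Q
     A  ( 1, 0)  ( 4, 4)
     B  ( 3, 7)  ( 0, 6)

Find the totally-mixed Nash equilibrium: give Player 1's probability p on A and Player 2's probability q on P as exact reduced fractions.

p=1/5, q=2/3

P1 indiff ⇒ q·1+(1-q)·4 = q·3+(1-q)·0 ⇒ q(-2) = (1-q)(-4) ⇒ q = 2/3
P2 indiff ⇒ p·0+(1-p)·7 = p·4+(1-p)·6 ⇒ p(-4) = (1-p)(-1) ⇒ p = 1/5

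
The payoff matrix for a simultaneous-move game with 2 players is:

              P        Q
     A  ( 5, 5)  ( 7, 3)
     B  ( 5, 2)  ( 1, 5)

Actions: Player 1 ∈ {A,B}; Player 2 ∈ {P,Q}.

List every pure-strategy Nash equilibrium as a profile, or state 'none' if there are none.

(A,P): NE
(A,Q): not NE [P2→P gives 5>3]
(B,P): not NE [P2→Q gives 5>2]
(B,Q): not NE [P1→A gives 7>1]

NE set: (A,P)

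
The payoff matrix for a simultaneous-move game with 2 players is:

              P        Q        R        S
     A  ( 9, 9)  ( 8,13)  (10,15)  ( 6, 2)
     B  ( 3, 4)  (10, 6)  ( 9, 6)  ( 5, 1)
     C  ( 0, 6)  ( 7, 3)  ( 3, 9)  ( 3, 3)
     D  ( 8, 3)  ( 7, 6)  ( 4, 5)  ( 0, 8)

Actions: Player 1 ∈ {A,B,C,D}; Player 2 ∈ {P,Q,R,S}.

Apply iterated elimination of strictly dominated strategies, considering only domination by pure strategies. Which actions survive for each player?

P1 drop C (A beats it: P:9>0 Q:8>7 R:10>3 S:6>3)
P1 drop D (A beats it: P:9>8 Q:8>7 R:10>4 S:6>0)
P2 drop P (Q beats it: A:13>9 B:6>4)
P2 drop S (Q beats it: A:13>2 B:6>1)
P1→{A,B} P2→{Q,R}

IESDS → P1:{A,B} P2:{Q,R}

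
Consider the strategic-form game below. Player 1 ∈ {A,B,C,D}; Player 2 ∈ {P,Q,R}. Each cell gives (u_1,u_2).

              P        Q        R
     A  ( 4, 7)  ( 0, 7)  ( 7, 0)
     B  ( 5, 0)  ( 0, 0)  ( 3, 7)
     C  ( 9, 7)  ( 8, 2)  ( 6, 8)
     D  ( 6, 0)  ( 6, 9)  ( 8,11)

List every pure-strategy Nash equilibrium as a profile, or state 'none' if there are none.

PSNE = {(D,R)}

(A,P): not NE [P1→C gives 9>4]
(A,Q): not NE [P1→C gives 8>0]
(A,R): not NE [P1→D gives 8>7; P2→Q gives 7>0]
(B,P): not NE [P1→C gives 9>5; P2→R gives 7>0]
(B,Q): not NE [P1→C gives 8>0; P2→R gives 7>0]
(B,R): not NE [P1→D gives 8>3]
(C,P): not NE [P2→R gives 8>7]
(C,Q): not NE [P2→R gives 8>2]
(C,R): not NE [P1→D gives 8>6]
(D,P): not NE [P1→C gives 9>6; P2→R gives 11>0]
(D,Q): not NE [P1→C gives 8>6; P2→R gives 11>9]
(D,R): NE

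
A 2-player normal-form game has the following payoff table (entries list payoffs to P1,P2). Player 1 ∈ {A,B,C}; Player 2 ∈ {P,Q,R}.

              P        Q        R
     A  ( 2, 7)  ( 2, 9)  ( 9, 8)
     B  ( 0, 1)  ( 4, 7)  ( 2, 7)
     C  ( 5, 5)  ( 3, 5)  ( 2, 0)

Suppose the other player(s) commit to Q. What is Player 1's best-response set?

u_1(A vs Q) = 2
u_1(B vs Q) = 4
u_1(C vs Q) = 3
max payoff 4 at {B}

P1 best: {B}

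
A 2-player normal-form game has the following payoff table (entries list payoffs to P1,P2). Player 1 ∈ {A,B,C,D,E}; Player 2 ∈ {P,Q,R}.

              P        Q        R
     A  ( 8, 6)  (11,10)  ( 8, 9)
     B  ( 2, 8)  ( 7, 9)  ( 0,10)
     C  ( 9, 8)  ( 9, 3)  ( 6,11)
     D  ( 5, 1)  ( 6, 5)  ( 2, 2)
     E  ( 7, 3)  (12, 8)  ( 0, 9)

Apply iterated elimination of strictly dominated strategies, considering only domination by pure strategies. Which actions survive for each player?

P1 drop B (A beats it: P:8>2 Q:11>7 R:8>0)
P1 drop D (A beats it: P:8>5 Q:11>6 R:8>2)
P2 drop P (R beats it: A:9>6 C:11>8 E:9>3)
P1 drop C (A beats it: Q:11>9 R:8>6)
P1→{A,E} P2→{Q,R}

Survivors P1:{A,E} P2:{Q,R}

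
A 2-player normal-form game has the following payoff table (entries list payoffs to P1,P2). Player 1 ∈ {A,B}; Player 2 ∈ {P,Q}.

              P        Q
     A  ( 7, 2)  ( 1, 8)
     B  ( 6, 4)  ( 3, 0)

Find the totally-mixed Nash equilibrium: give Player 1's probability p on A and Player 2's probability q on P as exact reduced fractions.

P1 indiff ⇒ q·7+(1-q)·1 = q·6+(1-q)·3 ⇒ q(1) = (1-q)(2) ⇒ q = 2/3
P2 indiff ⇒ p·2+(1-p)·4 = p·8+(1-p)·0 ⇒ p(-6) = (1-p)(-4) ⇒ p = 2/5

(p,q) = (2/5, 2/3)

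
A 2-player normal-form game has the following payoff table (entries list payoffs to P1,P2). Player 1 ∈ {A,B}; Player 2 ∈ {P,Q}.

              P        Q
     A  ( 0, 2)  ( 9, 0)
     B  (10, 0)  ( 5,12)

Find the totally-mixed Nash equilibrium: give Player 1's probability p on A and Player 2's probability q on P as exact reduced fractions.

P1 mixes 6/7 on A; P2 mixes 2/7 on P

P1 indiff ⇒ q·0+(1-q)·9 = q·10+(1-q)·5 ⇒ q(-10) = (1-q)(-4) ⇒ q = 2/7
P2 indiff ⇒ p·2+(1-p)·0 = p·0+(1-p)·12 ⇒ p(2) = (1-p)(12) ⇒ p = 6/7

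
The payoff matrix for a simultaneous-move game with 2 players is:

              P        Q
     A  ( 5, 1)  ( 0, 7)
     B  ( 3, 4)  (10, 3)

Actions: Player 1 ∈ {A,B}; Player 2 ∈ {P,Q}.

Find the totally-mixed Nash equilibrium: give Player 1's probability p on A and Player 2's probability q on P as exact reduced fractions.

P1 mixes 1/7 on A; P2 mixes 5/6 on P

P1 indiff ⇒ q·5+(1-q)·0 = q·3+(1-q)·10 ⇒ q(2) = (1-q)(10) ⇒ q = 5/6
P2 indiff ⇒ p·1+(1-p)·4 = p·7+(1-p)·3 ⇒ p(-6) = (1-p)(-1) ⇒ p = 1/7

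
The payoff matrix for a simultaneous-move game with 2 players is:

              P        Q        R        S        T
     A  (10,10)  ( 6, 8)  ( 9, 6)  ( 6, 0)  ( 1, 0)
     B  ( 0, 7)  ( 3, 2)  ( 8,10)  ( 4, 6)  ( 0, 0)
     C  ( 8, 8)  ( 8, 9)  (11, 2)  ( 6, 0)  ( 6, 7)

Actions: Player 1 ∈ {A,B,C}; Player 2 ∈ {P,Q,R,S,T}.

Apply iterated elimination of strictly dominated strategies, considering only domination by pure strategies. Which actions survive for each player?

IESDS → P1:{A,C} P2:{P,Q}

P1 drop B (A beats it: P:10>0 Q:6>3 R:9>8 S:6>4 T:1>0)
P2 drop R (P beats it: A:10>6 C:8>2)
P2 drop S (P beats it: A:10>0 C:8>0)
P2 drop T (P beats it: A:10>0 C:8>7)
P1→{A,C} P2→{P,Q}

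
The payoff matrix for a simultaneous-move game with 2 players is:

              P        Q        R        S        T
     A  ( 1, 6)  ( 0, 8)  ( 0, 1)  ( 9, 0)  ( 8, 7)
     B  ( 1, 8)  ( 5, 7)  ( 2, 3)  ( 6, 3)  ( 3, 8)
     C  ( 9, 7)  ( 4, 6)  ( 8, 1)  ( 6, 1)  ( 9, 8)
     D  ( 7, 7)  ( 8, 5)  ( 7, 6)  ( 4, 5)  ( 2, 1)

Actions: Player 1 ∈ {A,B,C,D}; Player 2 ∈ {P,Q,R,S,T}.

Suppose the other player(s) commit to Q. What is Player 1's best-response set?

u_1(A vs Q) = 0
u_1(B vs Q) = 5
u_1(C vs Q) = 4
u_1(D vs Q) = 8
max payoff 8 at {D}

P1 best: {D}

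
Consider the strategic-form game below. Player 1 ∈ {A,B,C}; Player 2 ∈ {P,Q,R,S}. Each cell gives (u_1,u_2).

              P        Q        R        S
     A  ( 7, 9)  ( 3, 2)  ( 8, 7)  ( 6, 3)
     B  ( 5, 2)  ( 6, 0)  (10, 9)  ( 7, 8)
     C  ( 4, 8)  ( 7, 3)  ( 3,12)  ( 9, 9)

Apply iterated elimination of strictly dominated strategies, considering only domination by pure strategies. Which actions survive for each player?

Remaining: P1:{A,B} P2:{P,R}

P2 drop Q (P beats it: A:9>2 B:2>0 C:8>3)
P2 drop S (R beats it: A:7>3 B:9>8 C:12>9)
P1 drop C (A beats it: P:7>4 R:8>3)
P1→{A,B} P2→{P,R}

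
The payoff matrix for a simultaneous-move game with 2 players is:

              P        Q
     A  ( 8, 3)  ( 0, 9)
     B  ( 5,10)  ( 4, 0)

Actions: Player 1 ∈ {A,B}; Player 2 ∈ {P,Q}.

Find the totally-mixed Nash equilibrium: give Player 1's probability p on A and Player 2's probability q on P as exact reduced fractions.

(p,q) = (5/8, 4/7)

P1 indiff ⇒ q·8+(1-q)·0 = q·5+(1-q)·4 ⇒ q(3) = (1-q)(4) ⇒ q = 4/7
P2 indiff ⇒ p·3+(1-p)·10 = p·9+(1-p)·0 ⇒ p(-6) = (1-p)(-10) ⇒ p = 5/8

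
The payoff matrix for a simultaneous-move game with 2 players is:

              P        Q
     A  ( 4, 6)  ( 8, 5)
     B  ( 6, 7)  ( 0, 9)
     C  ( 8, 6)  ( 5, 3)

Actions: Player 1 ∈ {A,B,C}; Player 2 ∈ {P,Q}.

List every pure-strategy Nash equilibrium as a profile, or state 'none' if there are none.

(A,P): not NE [P1→C gives 8>4]
(A,Q): not NE [P2→P gives 6>5]
(B,P): not NE [P1→C gives 8>6; P2→Q gives 9>7]
(B,Q): not NE [P1→A gives 8>0]
(C,P): NE
(C,Q): not NE [P1→A gives 8>5; P2→P gives 6>3]

PSNE = {(C,P)}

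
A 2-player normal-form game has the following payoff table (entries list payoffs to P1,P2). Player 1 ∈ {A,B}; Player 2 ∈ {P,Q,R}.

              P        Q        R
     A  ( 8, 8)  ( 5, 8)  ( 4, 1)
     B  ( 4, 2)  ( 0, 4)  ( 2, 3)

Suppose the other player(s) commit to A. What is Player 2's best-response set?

u_2(P vs A) = 8
u_2(Q vs A) = 8
u_2(R vs A) = 1
max payoff 8 at {P,Q}

P2 best: {P,Q}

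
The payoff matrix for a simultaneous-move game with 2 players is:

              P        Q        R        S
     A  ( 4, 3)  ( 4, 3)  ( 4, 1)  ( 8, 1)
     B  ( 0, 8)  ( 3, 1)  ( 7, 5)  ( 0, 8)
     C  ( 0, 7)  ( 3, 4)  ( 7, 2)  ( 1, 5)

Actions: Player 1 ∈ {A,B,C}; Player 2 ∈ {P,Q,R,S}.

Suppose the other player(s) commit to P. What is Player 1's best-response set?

argmax u_1 = {A}

u_1(A vs P) = 4
u_1(B vs P) = 0
u_1(C vs P) = 0
max payoff 4 at {A}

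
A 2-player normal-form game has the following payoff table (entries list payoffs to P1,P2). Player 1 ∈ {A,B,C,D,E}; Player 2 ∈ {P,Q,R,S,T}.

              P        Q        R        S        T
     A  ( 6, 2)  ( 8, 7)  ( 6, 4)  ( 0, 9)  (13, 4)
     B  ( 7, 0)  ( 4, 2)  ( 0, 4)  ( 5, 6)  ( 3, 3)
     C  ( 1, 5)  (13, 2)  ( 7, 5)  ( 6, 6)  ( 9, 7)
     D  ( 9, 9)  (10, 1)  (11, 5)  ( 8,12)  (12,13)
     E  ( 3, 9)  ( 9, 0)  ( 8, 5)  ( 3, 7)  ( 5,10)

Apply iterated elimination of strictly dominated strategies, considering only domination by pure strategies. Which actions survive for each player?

P1 drop B (D beats it: P:9>7 Q:10>4 R:11>0 S:8>5 T:12>3)
P1 drop E (D beats it: P:9>3 Q:10>9 R:11>8 S:8>3 T:12>5)
P2 drop P (S beats it: A:9>2 C:6>5 D:12>9)
P2 drop Q (S beats it: A:9>7 C:6>2 D:12>1)
P1 drop C (D beats it: R:11>7 S:8>6 T:12>9)
P2 drop R (S beats it: A:9>4 D:12>5)
P1→{A,D} P2→{S,T}

IESDS → P1:{A,D} P2:{S,T}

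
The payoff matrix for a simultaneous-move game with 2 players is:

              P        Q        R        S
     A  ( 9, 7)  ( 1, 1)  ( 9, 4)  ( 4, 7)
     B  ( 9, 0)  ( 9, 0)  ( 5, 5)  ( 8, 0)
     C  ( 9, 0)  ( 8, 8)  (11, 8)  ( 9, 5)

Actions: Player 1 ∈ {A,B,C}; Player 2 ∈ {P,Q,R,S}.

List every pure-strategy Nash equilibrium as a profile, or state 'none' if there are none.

(A,P): NE
(A,Q): not NE [P1→B gives 9>1; P2→S gives 7>1]
(A,R): not NE [P1→C gives 11>9; P2→S gives 7>4]
(A,S): not NE [P1→C gives 9>4]
(B,P): not NE [P2→R gives 5>0]
(B,Q): not NE [P2→R gives 5>0]
(B,R): not NE [P1→C gives 11>5]
(B,S): not NE [P1→C gives 9>8; P2→R gives 5>0]
(C,P): not NE [P2→R gives 8>0]
(C,Q): not NE [P1→B gives 9>8]
(C,R): NE
(C,S): not NE [P2→R gives 8>5]

Nash profiles: (A,P), (C,R)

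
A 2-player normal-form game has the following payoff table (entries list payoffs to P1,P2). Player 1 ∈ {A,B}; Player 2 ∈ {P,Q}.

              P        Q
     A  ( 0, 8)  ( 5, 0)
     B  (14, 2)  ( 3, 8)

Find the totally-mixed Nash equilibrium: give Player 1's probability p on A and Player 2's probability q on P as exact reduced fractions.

(p,q) = (3/7, 1/8)

P1 indiff ⇒ q·0+(1-q)·5 = q·14+(1-q)·3 ⇒ q(-14) = (1-q)(-2) ⇒ q = 1/8
P2 indiff ⇒ p·8+(1-p)·2 = p·0+(1-p)·8 ⇒ p(8) = (1-p)(6) ⇒ p = 3/7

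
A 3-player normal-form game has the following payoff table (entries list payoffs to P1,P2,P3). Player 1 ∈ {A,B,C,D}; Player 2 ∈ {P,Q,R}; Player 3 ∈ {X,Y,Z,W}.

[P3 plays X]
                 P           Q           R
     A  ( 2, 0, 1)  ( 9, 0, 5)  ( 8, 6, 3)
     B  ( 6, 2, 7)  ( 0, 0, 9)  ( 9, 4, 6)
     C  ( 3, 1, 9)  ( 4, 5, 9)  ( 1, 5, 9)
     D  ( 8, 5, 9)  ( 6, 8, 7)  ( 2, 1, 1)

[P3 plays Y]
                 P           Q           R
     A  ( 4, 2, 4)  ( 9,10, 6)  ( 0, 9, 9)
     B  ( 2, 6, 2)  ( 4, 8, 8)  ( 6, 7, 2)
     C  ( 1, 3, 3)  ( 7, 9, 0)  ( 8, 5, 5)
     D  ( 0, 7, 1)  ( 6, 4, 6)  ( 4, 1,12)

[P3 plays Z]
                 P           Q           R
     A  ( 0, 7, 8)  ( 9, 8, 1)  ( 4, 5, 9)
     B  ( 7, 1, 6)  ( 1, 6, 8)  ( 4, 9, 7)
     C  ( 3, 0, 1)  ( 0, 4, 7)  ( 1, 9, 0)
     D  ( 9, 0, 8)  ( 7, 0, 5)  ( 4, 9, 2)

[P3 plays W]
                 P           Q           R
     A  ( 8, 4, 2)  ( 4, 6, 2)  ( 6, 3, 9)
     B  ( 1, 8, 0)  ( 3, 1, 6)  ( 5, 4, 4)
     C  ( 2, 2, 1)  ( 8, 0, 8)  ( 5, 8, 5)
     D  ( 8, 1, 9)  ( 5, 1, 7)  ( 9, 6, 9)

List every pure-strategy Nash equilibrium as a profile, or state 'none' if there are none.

PSNE = {(A,Q,Y), (B,R,Z)}

(A,P,X): not NE [P1→D gives 8>2; P2→R gives 6>0; P3→Z gives 8>1]
(A,P,Y): not NE [P2→Q gives 10>2; P3→Z gives 8>4]
(A,P,Z): not NE [P1→D gives 9>0; P2→Q gives 8>7]
(A,P,W): not NE [P2→Q gives 6>4; P3→Z gives 8>2]
(A,Q,X): not NE [P2→R gives 6>0; P3→Y gives 6>5]
(A,Q,Y): NE
(A,Q,Z): not NE [P3→Y gives 6>1]
(A,Q,W): not NE [P1→C gives 8>4; P3→Y gives 6>2]
(A,R,X): not NE [P1→B gives 9>8; P3→W gives 9>3]
(A,R,Y): not NE [P1→C gives 8>0; P2→Q gives 10>9]
(A,R,Z): not NE [P2→Q gives 8>5]
(A,R,W): not NE [P1→D gives 9>6; P2→Q gives 6>3]
(B,P,X): not NE [P1→D gives 8>6; P2→R gives 4>2]
(B,P,Y): not NE [P1→A gives 4>2; P2→Q gives 8>6; P3→X gives 7>2]
(B,P,Z): not NE [P1→D gives 9>7; P2→R gives 9>1; P3→X gives 7>6]
(B,P,W): not NE [P1→D gives 8>1; P3→X gives 7>0]
(B,Q,X): not NE [P1→A gives 9>0; P2→R gives 4>0]
(B,Q,Y): not NE [P1→A gives 9>4; P3→X gives 9>8]
(B,Q,Z): not NE [P1→A gives 9>1; P2→R gives 9>6; P3→X gives 9>8]
(B,Q,W): not NE [P1→C gives 8>3; P2→P gives 8>1; P3→X gives 9>6]
(B,R,X): not NE [P3→Z gives 7>6]
(B,R,Y): not NE [P1→C gives 8>6; P2→Q gives 8>7; P3→Z gives 7>2]
(B,R,Z): NE
(B,R,W): not NE [P1→D gives 9>5; P2→P gives 8>4; P3→Z gives 7>4]
(C,P,X): not NE [P1→D gives 8>3; P2→R gives 5>1]
(C,P,Y): not NE [P1→A gives 4>1; P2→Q gives 9>3; P3→X gives 9>3]
(C,P,Z): not NE [P1→D gives 9>3; P2→R gives 9>0; P3→X gives 9>1]
(C,P,W): not NE [P1→D gives 8>2; P2→R gives 8>2; P3→X gives 9>1]
(C,Q,X): not NE [P1→A gives 9>4]
(C,Q,Y): not NE [P1→A gives 9>7; P3→X gives 9>0]
(C,Q,Z): not NE [P1→A gives 9>0; P2→R gives 9>4; P3→X gives 9>7]
(C,Q,W): not NE [P2→R gives 8>0; P3→X gives 9>8]
(C,R,X): not NE [P1→B gives 9>1]
(C,R,Y): not NE [P2→Q gives 9>5; P3→X gives 9>5]
(C,R,Z): not NE [P1→D gives 4>1; P3→X gives 9>0]
(C,R,W): not NE [P1→D gives 9>5; P3→X gives 9>5]
(D,P,X): not NE [P2→Q gives 8>5]
(D,P,Y): not NE [P1→A gives 4>0; P3→W gives 9>1]
(D,P,Z): not NE [P2→R gives 9>0; P3→W gives 9>8]
(D,P,W): not NE [P2→R gives 6>1]
(D,Q,X): not NE [P1→A gives 9>6]
(D,Q,Y): not NE [P1→A gives 9>6; P2→P gives 7>4; P3→W gives 7>6]
(D,Q,Z): not NE [P1→A gives 9>7; P2→R gives 9>0; P3→W gives 7>5]
(D,Q,W): not NE [P1→C gives 8>5; P2→R gives 6>1]
(D,R,X): not NE [P1→B gives 9>2; P2→Q gives 8>1; P3→Y gives 12>1]
(D,R,Y): not NE [P1→C gives 8>4; P2→P gives 7>1]
(D,R,Z): not NE [P3→Y gives 12>2]
(D,R,W): not NE [P3→Y gives 12>9]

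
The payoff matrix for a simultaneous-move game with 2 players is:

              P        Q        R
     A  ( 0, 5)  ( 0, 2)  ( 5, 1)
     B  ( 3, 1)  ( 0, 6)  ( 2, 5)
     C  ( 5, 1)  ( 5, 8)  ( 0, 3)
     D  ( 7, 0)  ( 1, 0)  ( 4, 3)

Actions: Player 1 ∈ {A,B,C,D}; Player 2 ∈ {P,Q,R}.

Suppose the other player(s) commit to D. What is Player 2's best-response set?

u_2(P vs D) = 0
u_2(Q vs D) = 0
u_2(R vs D) = 3
max payoff 3 at {R}

BR_2 = {R}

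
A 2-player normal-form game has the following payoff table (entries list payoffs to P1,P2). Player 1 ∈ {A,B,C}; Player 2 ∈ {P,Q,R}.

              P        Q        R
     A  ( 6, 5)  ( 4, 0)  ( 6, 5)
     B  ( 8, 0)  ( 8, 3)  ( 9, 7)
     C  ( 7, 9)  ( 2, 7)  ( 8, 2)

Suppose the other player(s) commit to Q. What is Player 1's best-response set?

BR_1 = {B}

u_1(A vs Q) = 4
u_1(B vs Q) = 8
u_1(C vs Q) = 2
max payoff 8 at {B}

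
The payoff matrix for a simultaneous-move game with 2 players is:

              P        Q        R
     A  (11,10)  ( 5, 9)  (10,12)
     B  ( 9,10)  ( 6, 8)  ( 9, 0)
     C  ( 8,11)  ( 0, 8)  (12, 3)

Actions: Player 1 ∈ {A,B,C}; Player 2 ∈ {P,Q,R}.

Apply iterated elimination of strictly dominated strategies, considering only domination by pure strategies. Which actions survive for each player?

Remaining: P1:{A,C} P2:{P,R}

P2 drop Q (P beats it: A:10>9 B:10>8 C:11>8)
P1 drop B (A beats it: P:11>9 R:10>9)
P1→{A,C} P2→{P,R}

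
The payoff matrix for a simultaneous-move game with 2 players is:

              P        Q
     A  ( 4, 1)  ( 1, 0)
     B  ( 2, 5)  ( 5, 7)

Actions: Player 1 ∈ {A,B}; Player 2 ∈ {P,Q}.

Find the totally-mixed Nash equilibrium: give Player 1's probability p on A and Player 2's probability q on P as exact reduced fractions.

P1 mixes 2/3 on A; P2 mixes 2/3 on P

P1 indiff ⇒ q·4+(1-q)·1 = q·2+(1-q)·5 ⇒ q(2) = (1-q)(4) ⇒ q = 2/3
P2 indiff ⇒ p·1+(1-p)·5 = p·0+(1-p)·7 ⇒ p(1) = (1-p)(2) ⇒ p = 2/3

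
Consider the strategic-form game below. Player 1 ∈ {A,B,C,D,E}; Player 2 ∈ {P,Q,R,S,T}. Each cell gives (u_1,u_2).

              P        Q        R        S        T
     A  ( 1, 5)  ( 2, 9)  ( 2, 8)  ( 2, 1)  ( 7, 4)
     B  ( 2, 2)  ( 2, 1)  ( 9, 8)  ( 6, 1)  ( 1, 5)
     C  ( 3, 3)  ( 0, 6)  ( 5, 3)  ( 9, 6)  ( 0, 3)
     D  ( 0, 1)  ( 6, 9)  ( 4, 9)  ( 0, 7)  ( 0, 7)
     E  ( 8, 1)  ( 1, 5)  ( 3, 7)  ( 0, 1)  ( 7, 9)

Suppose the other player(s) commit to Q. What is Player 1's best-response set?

argmax u_1 = {D}

u_1(A vs Q) = 2
u_1(B vs Q) = 2
u_1(C vs Q) = 0
u_1(D vs Q) = 6
u_1(E vs Q) = 1
max payoff 6 at {D}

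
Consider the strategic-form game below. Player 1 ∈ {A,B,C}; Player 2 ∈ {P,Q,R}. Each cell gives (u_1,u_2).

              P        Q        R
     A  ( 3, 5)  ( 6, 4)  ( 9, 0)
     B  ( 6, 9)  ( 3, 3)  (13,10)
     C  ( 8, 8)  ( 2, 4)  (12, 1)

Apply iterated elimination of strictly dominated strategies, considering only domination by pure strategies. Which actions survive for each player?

Survivors P1:{B,C} P2:{P,R}

P2 drop Q (P beats it: A:5>4 B:9>3 C:8>4)
P1 drop A (B beats it: P:6>3 R:13>9)
P1→{B,C} P2→{P,R}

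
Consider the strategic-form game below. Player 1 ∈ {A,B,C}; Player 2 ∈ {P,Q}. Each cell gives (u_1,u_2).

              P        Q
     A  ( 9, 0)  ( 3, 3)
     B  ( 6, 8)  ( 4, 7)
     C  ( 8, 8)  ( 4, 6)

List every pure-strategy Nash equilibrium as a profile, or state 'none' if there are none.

Equilibria: none

(A,P): not NE [P2→Q gives 3>0]
(A,Q): not NE [P1→C gives 4>3]
(B,P): not NE [P1→A gives 9>6]
(B,Q): not NE [P2→P gives 8>7]
(C,P): not NE [P1→A gives 9>8]
(C,Q): not NE [P2→P gives 8>6]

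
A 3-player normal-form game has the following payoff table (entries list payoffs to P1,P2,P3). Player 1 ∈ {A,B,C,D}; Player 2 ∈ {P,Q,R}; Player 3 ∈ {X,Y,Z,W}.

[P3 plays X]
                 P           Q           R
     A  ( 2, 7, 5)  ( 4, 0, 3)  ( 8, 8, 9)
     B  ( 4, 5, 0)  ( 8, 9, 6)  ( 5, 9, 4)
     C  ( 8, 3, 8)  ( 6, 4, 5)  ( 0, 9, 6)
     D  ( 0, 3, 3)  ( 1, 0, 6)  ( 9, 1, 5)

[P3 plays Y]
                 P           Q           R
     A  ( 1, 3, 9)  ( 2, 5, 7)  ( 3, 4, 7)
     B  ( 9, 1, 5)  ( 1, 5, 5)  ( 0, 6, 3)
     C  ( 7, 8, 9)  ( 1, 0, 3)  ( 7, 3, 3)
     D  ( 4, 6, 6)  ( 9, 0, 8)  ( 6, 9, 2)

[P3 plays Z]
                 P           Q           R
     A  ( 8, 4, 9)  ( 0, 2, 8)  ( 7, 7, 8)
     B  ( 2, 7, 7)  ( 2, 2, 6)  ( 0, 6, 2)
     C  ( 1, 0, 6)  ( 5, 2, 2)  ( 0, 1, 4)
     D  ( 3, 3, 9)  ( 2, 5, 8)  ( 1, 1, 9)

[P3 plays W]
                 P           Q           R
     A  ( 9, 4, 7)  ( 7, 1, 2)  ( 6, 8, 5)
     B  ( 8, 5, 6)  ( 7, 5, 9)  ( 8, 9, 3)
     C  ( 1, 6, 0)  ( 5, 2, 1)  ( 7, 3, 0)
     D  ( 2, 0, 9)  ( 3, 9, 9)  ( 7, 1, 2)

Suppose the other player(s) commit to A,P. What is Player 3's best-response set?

u_3(X vs A,P) = 5
u_3(Y vs A,P) = 9
u_3(Z vs A,P) = 9
u_3(W vs A,P) = 7
max payoff 9 at {Y,Z}

P3 best: {Y,Z}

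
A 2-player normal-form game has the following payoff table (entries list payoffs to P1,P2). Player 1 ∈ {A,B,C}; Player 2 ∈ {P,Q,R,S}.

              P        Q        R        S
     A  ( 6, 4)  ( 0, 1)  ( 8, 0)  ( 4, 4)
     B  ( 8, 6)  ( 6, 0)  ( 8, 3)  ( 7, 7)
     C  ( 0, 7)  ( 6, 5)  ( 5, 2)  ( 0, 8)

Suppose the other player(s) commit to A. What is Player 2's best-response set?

u_2(P vs A) = 4
u_2(Q vs A) = 1
u_2(R vs A) = 0
u_2(S vs A) = 4
max payoff 4 at {P,S}

P2 best: {P,S}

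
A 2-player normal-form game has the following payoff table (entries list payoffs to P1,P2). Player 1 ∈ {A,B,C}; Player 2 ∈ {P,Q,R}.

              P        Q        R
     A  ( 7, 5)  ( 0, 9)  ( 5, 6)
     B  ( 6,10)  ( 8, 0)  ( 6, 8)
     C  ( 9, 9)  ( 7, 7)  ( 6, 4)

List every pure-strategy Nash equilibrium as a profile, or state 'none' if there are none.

PSNE = {(C,P)}

(A,P): not NE [P1→C gives 9>7; P2→Q gives 9>5]
(A,Q): not NE [P1→B gives 8>0]
(A,R): not NE [P1→C gives 6>5; P2→Q gives 9>6]
(B,P): not NE [P1→C gives 9>6]
(B,Q): not NE [P2→P gives 10>0]
(B,R): not NE [P2→P gives 10>8]
(C,P): NE
(C,Q): not NE [P1→B gives 8>7; P2→P gives 9>7]
(C,R): not NE [P2→P gives 9>4]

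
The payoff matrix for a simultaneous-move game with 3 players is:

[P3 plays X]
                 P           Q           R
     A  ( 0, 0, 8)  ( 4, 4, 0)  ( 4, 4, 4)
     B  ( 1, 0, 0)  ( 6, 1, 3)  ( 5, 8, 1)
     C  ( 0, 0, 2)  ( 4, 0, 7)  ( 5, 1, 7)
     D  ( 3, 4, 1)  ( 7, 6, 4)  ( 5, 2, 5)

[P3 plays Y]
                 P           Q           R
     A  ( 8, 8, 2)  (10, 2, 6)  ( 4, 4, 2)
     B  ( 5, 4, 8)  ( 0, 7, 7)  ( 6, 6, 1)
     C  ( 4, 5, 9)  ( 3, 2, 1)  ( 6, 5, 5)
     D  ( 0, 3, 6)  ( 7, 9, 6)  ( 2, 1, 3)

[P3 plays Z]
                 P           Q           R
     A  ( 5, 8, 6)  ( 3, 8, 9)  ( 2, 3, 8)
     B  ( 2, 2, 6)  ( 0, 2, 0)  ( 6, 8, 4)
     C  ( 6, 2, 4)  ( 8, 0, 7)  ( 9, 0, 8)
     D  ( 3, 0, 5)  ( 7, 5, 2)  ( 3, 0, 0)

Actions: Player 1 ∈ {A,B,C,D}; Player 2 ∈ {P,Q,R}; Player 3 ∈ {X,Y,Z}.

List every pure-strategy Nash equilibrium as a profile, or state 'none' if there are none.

Equilibria: none

(A,P,X): not NE [P1→D gives 3>0; P2→R gives 4>0]
(A,P,Y): not NE [P3→X gives 8>2]
(A,P,Z): not NE [P1→C gives 6>5; P3→X gives 8>6]
(A,Q,X): not NE [P1→D gives 7>4; P3→Z gives 9>0]
(A,Q,Y): not NE [P2→P gives 8>2; P3→Z gives 9>6]
(A,Q,Z): not NE [P1→C gives 8>3]
(A,R,X): not NE [P1→D gives 5>4; P3→Z gives 8>4]
(A,R,Y): not NE [P1→C gives 6>4; P2→P gives 8>4; P3→Z gives 8>2]
(A,R,Z): not NE [P1→C gives 9>2; P2→Q gives 8>3]
(B,P,X): not NE [P1→D gives 3>1; P2→R gives 8>0; P3→Y gives 8>0]
(B,P,Y): not NE [P1→A gives 8>5; P2→Q gives 7>4]
(B,P,Z): not NE [P1→C gives 6>2; P2→R gives 8>2; P3→Y gives 8>6]
(B,Q,X): not NE [P1→D gives 7>6; P2→R gives 8>1; P3→Y gives 7>3]
(B,Q,Y): not NE [P1→A gives 10>0]
(B,Q,Z): not NE [P1→C gives 8>0; P2→R gives 8>2; P3→Y gives 7>0]
(B,R,X): not NE [P3→Z gives 4>1]
(B,R,Y): not NE [P2→Q gives 7>6; P3→Z gives 4>1]
(B,R,Z): not NE [P1→C gives 9>6]
(C,P,X): not NE [P1→D gives 3>0; P2→R gives 1>0; P3→Y gives 9>2]
(C,P,Y): not NE [P1→A gives 8>4]
(C,P,Z): not NE [P3→Y gives 9>4]
(C,Q,X): not NE [P1→D gives 7>4; P2→R gives 1>0]
(C,Q,Y): not NE [P1→A gives 10>3; P2→R gives 5>2; P3→Z gives 7>1]
(C,Q,Z): not NE [P2→P gives 2>0]
(C,R,X): not NE [P3→Z gives 8>7]
(C,R,Y): not NE [P3→Z gives 8>5]
(C,R,Z): not NE [P2→P gives 2>0]
(D,P,X): not NE [P2→Q gives 6>4; P3→Y gives 6>1]
(D,P,Y): not NE [P1→A gives 8>0; P2→Q gives 9>3]
(D,P,Z): not NE [P1→C gives 6>3; P2→Q gives 5>0; P3→Y gives 6>5]
(D,Q,X): not NE [P3→Y gives 6>4]
(D,Q,Y): not NE [P1→A gives 10>7]
(D,Q,Z): not NE [P1→C gives 8>7; P3→Y gives 6>2]
(D,R,X): not NE [P2→Q gives 6>2]
(D,R,Y): not NE [P1→C gives 6>2; P2→Q gives 9>1; P3→X gives 5>3]
(D,R,Z): not NE [P1→C gives 9>3; P2→Q gives 5>0; P3→X gives 5>0]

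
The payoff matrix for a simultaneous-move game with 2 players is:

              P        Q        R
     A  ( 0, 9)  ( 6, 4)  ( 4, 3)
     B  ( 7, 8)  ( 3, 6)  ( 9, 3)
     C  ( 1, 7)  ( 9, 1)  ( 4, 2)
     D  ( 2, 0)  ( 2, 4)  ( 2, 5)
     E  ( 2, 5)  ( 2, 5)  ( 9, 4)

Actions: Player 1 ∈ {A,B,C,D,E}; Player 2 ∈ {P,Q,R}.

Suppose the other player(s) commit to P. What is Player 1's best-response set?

P1 best: {B}

u_1(A vs P) = 0
u_1(B vs P) = 7
u_1(C vs P) = 1
u_1(D vs P) = 2
u_1(E vs P) = 2
max payoff 7 at {B}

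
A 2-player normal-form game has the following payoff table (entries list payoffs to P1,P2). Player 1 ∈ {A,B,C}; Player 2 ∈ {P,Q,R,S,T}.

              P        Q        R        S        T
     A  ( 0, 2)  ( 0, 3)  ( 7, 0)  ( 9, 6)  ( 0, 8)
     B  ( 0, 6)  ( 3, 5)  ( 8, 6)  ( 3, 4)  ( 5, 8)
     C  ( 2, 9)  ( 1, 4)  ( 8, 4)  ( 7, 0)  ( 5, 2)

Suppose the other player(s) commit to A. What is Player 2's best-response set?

BR_2 = {T}

u_2(P vs A) = 2
u_2(Q vs A) = 3
u_2(R vs A) = 0
u_2(S vs A) = 6
u_2(T vs A) = 8
max payoff 8 at {T}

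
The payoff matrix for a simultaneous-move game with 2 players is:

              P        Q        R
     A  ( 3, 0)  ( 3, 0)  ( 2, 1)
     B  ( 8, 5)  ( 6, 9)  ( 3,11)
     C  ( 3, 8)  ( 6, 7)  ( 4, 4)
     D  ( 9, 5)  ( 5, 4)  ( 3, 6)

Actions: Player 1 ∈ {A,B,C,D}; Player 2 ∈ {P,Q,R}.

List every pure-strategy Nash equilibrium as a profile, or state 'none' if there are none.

PSNE: ∅

(A,P): not NE [P1→D gives 9>3; P2→R gives 1>0]
(A,Q): not NE [P1→C gives 6>3; P2→R gives 1>0]
(A,R): not NE [P1→C gives 4>2]
(B,P): not NE [P1→D gives 9>8; P2→R gives 11>5]
(B,Q): not NE [P2→R gives 11>9]
(B,R): not NE [P1→C gives 4>3]
(C,P): not NE [P1→D gives 9>3]
(C,Q): not NE [P2→P gives 8>7]
(C,R): not NE [P2→P gives 8>4]
(D,P): not NE [P2→R gives 6>5]
(D,Q): not NE [P1→C gives 6>5; P2→R gives 6>4]
(D,R): not NE [P1→C gives 4>3]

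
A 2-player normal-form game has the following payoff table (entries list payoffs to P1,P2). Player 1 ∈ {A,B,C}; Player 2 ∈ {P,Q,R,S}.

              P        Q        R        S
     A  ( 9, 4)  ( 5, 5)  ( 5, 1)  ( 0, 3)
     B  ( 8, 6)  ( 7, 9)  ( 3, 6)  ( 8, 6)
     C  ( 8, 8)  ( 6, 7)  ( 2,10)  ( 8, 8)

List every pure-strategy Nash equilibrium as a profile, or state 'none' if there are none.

(A,P): not NE [P2→Q gives 5>4]
(A,Q): not NE [P1→B gives 7>5]
(A,R): not NE [P2→Q gives 5>1]
(A,S): not NE [P1→C gives 8>0; P2→Q gives 5>3]
(B,P): not NE [P1→A gives 9>8; P2→Q gives 9>6]
(B,Q): NE
(B,R): not NE [P1→A gives 5>3; P2→Q gives 9>6]
(B,S): not NE [P2→Q gives 9>6]
(C,P): not NE [P1→A gives 9>8; P2→R gives 10>8]
(C,Q): not NE [P1→B gives 7>6; P2→R gives 10>7]
(C,R): not NE [P1→A gives 5>2]
(C,S): not NE [P2→R gives 10>8]

NE set: (B,Q)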